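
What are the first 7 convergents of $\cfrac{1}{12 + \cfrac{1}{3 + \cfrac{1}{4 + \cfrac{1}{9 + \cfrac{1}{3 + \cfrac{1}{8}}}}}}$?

0/1, 1/12, 3/37, 13/160, 120/1477, 373/4591, 3104/38205

Using the convergent recurrence p_i = a_i*p_{i-1} + p_{i-2}, q_i = a_i*q_{i-1} + q_{i-2} with p_{-2}=0, p_{-1}=1, q_{-2}=1, q_{-1}=0:
  i=0: a_0=0, p_0 = 0*1 + 0 = 0, q_0 = 0*0 + 1 = 1.
  i=1: a_1=12, p_1 = 12*0 + 1 = 1, q_1 = 12*1 + 0 = 12.
  i=2: a_2=3, p_2 = 3*1 + 0 = 3, q_2 = 3*12 + 1 = 37.
  i=3: a_3=4, p_3 = 4*3 + 1 = 13, q_3 = 4*37 + 12 = 160.
  i=4: a_4=9, p_4 = 9*13 + 3 = 120, q_4 = 9*160 + 37 = 1477.
  i=5: a_5=3, p_5 = 3*120 + 13 = 373, q_5 = 3*1477 + 160 = 4591.
  i=6: a_6=8, p_6 = 8*373 + 120 = 3104, q_6 = 8*4591 + 1477 = 38205.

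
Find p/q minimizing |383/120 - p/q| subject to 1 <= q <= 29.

Expand x = 383/120 as a continued fraction with the Euclidean algorithm:
  383 = 3*120 + 23, so a_0 = 3.
  120 = 5*23 + 5, so a_1 = 5.
  23 = 4*5 + 3, so a_2 = 4.
  5 = 1*3 + 2, so a_3 = 1.
  3 = 1*2 + 1, so a_4 = 1.
  2 = 2*1 + 0, so a_5 = 2.
so x = [3; 5, 4, 1, 1, 2].
Convergents (p_i = a_i*p_{i-1} + p_{i-2}, q_i = a_i*q_{i-1} + q_{i-2} with p_{-2}=0, p_{-1}=1, q_{-2}=1, q_{-1}=0), until the denominator exceeds 29:
  i=0: a_0=3, p_0 = 3*1 + 0 = 3, q_0 = 3*0 + 1 = 1.
  i=1: a_1=5, p_1 = 5*3 + 1 = 16, q_1 = 5*1 + 0 = 5.
  i=2: a_2=4, p_2 = 4*16 + 3 = 67, q_2 = 4*5 + 1 = 21.
  i=3: a_3=1, p_3 = 1*67 + 16 = 83, q_3 = 1*21 + 5 = 26.
  i=4: a_4=1, p_4 = 1*83 + 67 = 150, q_4 = 1*26 + 21 = 47.
q_4 = 47 > 29, so the last convergent with denominator <= 29 is p_3/q_3 = 83/26.
The closest fraction with denominator <= 29 is either p_3/q_3 or the intermediate fraction (k*p_3 + p_2)/(k*q_3 + q_2) with the largest k >= 1 whose denominator stays <= 29; these approach x as k grows, and every other convergent or intermediate fraction in range is farther away.
Largest k: floor((29 - q_2)/q_3) = floor((29 - 21)/26) = 0.
Since k = 0, no intermediate fraction beyond p_3/q_3 has denominator <= 29, so the convergent 83/26 is the closest (its error is |383*26 - 83*120|/(120*26) = 2/3120).

83/26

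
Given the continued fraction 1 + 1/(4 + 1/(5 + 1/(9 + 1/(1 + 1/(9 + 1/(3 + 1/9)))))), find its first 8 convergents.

Using the convergent recurrence p_i = a_i*p_{i-1} + p_{i-2}, q_i = a_i*q_{i-1} + q_{i-2} with p_{-2}=0, p_{-1}=1, q_{-2}=1, q_{-1}=0:
  i=0: a_0=1, p_0 = 1*1 + 0 = 1, q_0 = 1*0 + 1 = 1.
  i=1: a_1=4, p_1 = 4*1 + 1 = 5, q_1 = 4*1 + 0 = 4.
  i=2: a_2=5, p_2 = 5*5 + 1 = 26, q_2 = 5*4 + 1 = 21.
  i=3: a_3=9, p_3 = 9*26 + 5 = 239, q_3 = 9*21 + 4 = 193.
  i=4: a_4=1, p_4 = 1*239 + 26 = 265, q_4 = 1*193 + 21 = 214.
  i=5: a_5=9, p_5 = 9*265 + 239 = 2624, q_5 = 9*214 + 193 = 2119.
  i=6: a_6=3, p_6 = 3*2624 + 265 = 8137, q_6 = 3*2119 + 214 = 6571.
  i=7: a_7=9, p_7 = 9*8137 + 2624 = 75857, q_7 = 9*6571 + 2119 = 61258.

1/1, 5/4, 26/21, 239/193, 265/214, 2624/2119, 8137/6571, 75857/61258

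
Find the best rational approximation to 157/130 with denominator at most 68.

64/53

Expand x = 157/130 as a continued fraction with the Euclidean algorithm:
  157 = 1*130 + 27, so a_0 = 1.
  130 = 4*27 + 22, so a_1 = 4.
  27 = 1*22 + 5, so a_2 = 1.
  22 = 4*5 + 2, so a_3 = 4.
  5 = 2*2 + 1, so a_4 = 2.
  2 = 2*1 + 0, so a_5 = 2.
so x = [1; 4, 1, 4, 2, 2].
Convergents (p_i = a_i*p_{i-1} + p_{i-2}, q_i = a_i*q_{i-1} + q_{i-2} with p_{-2}=0, p_{-1}=1, q_{-2}=1, q_{-1}=0), until the denominator exceeds 68:
  i=0: a_0=1, p_0 = 1*1 + 0 = 1, q_0 = 1*0 + 1 = 1.
  i=1: a_1=4, p_1 = 4*1 + 1 = 5, q_1 = 4*1 + 0 = 4.
  i=2: a_2=1, p_2 = 1*5 + 1 = 6, q_2 = 1*4 + 1 = 5.
  i=3: a_3=4, p_3 = 4*6 + 5 = 29, q_3 = 4*5 + 4 = 24.
  i=4: a_4=2, p_4 = 2*29 + 6 = 64, q_4 = 2*24 + 5 = 53.
  i=5: a_5=2, p_5 = 2*64 + 29 = 157, q_5 = 2*53 + 24 = 130.
q_5 = 130 > 68, so the last convergent with denominator <= 68 is p_4/q_4 = 64/53.
The closest fraction with denominator <= 68 is either p_4/q_4 or the intermediate fraction (k*p_4 + p_3)/(k*q_4 + q_3) with the largest k >= 1 whose denominator stays <= 68; these approach x as k grows, and every other convergent or intermediate fraction in range is farther away.
Largest k: floor((68 - q_3)/q_4) = floor((68 - 24)/53) = 0.
Since k = 0, no intermediate fraction beyond p_4/q_4 has denominator <= 68, so the convergent 64/53 is the closest (its error is |157*53 - 64*130|/(130*53) = 1/6890).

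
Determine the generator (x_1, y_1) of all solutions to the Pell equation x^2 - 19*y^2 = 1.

(x, y) = (170, 39)

First expand sqrt(19) as a continued fraction. With x_i = (sqrt(19) + m_i)/d_i and (m_0, d_0) = (0, 1): a_0 = floor(sqrt(19)) = 4, since 4^2 = 16 <= 19 < 25 = 5^2.
Iterate m_{i+1} = d_i*a_i - m_i, d_{i+1} = (19 - m_{i+1}^2)/d_i, a_{i+1} = floor((a_0 + m_{i+1})/d_{i+1}):
  m_1 = 1*4 - 0 = 4, d_1 = (19 - 4^2)/1 = 3/1 = 3, a_1 = floor((4 + 4)/3) = 2.
  m_2 = 3*2 - 4 = 2, d_2 = (19 - 2^2)/3 = 15/3 = 5, a_2 = floor((4 + 2)/5) = 1.
  m_3 = 5*1 - 2 = 3, d_3 = (19 - 3^2)/5 = 10/5 = 2, a_3 = floor((4 + 3)/2) = 3.
  m_4 = 2*3 - 3 = 3, d_4 = (19 - 3^2)/2 = 10/2 = 5, a_4 = floor((4 + 3)/5) = 1.
  m_5 = 5*1 - 3 = 2, d_5 = (19 - 2^2)/5 = 15/5 = 3, a_5 = floor((4 + 2)/3) = 2.
  m_6 = 3*2 - 2 = 4, d_6 = (19 - 4^2)/3 = 3/3 = 1, a_6 = floor((4 + 4)/1) = 8.
  m_7 = 1*8 - 4 = 4, d_7 = (19 - 4^2)/1 = 3/1 = 3: (m_7, d_7) = (m_1, d_1) = (4, 3), so from here the quotients repeat a_1, ..., a_6; the period length is 6.
So sqrt(19) = [4; (2, 1, 3, 1, 2, 8)] with period length k = 6.
k is even, so the fundamental solution of x^2 - 19y^2 = 1 is (p_{k-1}, q_{k-1}) = (p_5, q_5); compute convergents through index 5.
Convergents (p_i = a_i*p_{i-1} + p_{i-2}, q_i = a_i*q_{i-1} + q_{i-2} with p_{-2}=0, p_{-1}=1, q_{-2}=1, q_{-1}=0):
  i=0: a_0=4, p_0 = 4*1 + 0 = 4, q_0 = 4*0 + 1 = 1.
  i=1: a_1=2, p_1 = 2*4 + 1 = 9, q_1 = 2*1 + 0 = 2.
  i=2: a_2=1, p_2 = 1*9 + 4 = 13, q_2 = 1*2 + 1 = 3.
  i=3: a_3=3, p_3 = 3*13 + 9 = 48, q_3 = 3*3 + 2 = 11.
  i=4: a_4=1, p_4 = 1*48 + 13 = 61, q_4 = 1*11 + 3 = 14.
  i=5: a_5=2, p_5 = 2*61 + 48 = 170, q_5 = 2*14 + 11 = 39.
Check: 170^2 - 19*39^2 = 28900 - 28899 = 1, so (x, y) = (170, 39) solves the equation, and by the theorem it is the least positive solution.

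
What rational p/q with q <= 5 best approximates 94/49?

Expand x = 94/49 as a continued fraction with the Euclidean algorithm:
  94 = 1*49 + 45, so a_0 = 1.
  49 = 1*45 + 4, so a_1 = 1.
  45 = 11*4 + 1, so a_2 = 11.
  4 = 4*1 + 0, so a_3 = 4.
so x = [1; 1, 11, 4].
Convergents (p_i = a_i*p_{i-1} + p_{i-2}, q_i = a_i*q_{i-1} + q_{i-2} with p_{-2}=0, p_{-1}=1, q_{-2}=1, q_{-1}=0), until the denominator exceeds 5:
  i=0: a_0=1, p_0 = 1*1 + 0 = 1, q_0 = 1*0 + 1 = 1.
  i=1: a_1=1, p_1 = 1*1 + 1 = 2, q_1 = 1*1 + 0 = 1.
  i=2: a_2=11, p_2 = 11*2 + 1 = 23, q_2 = 11*1 + 1 = 12.
q_2 = 12 > 5, so the last convergent with denominator <= 5 is p_1/q_1 = 2/1.
The closest fraction with denominator <= 5 is either p_1/q_1 or the intermediate fraction (k*p_1 + p_0)/(k*q_1 + q_0) with the largest k >= 1 whose denominator stays <= 5; these approach x as k grows, and every other convergent or intermediate fraction in range is farther away.
Largest k: floor((5 - q_0)/q_1) = floor((5 - 1)/1) = 4.
That gives (4*2 + 1)/(4*1 + 1) = 9/5.
Compare the errors: |x - 2/1| = |94*1 - 2*49|/(49*1) = 4/49, and |x - 9/5| = |94*5 - 9*49|/(49*5) = 29/245.
Cross-multiplying, 4*245 = 980 < 1421 = 29*49, so 4/49 is smaller: the convergent 2/1 is closer to x than 9/5.

2/1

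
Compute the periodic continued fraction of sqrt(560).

Write x_i = (sqrt(560) + m_i)/d_i with (m_0, d_0) = (0, 1). a_0 = floor(sqrt(560)) = 23, since 23^2 = 529 <= 560 < 576 = 24^2.
Iterate m_{i+1} = d_i*a_i - m_i, d_{i+1} = (560 - m_{i+1}^2)/d_i, a_{i+1} = floor((a_0 + m_{i+1})/d_{i+1}):
  m_1 = 1*23 - 0 = 23, d_1 = (560 - 23^2)/1 = 31/1 = 31, a_1 = floor((23 + 23)/31) = 1.
  m_2 = 31*1 - 23 = 8, d_2 = (560 - 8^2)/31 = 496/31 = 16, a_2 = floor((23 + 8)/16) = 1.
  m_3 = 16*1 - 8 = 8, d_3 = (560 - 8^2)/16 = 496/16 = 31, a_3 = floor((23 + 8)/31) = 1.
  m_4 = 31*1 - 8 = 23, d_4 = (560 - 23^2)/31 = 31/31 = 1, a_4 = floor((23 + 23)/1) = 46.
  m_5 = 1*46 - 23 = 23, d_5 = (560 - 23^2)/1 = 31/1 = 31: (m_5, d_5) = (m_1, d_1) = (23, 31), so from here the quotients repeat a_1, ..., a_4; the period length is 4.
Hence the expansion of sqrt(560) is a_0 = 23 followed by the repeating block 1, 1, 1, 46 (period 4).

[23; (1, 1, 1, 46)]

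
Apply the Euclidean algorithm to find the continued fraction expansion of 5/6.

Run the Euclidean algorithm on 5 and 6; the successive quotients are the partial quotients a_0, a_1, ... (each step inverts the fractional part left over by the previous one):
  5 = 0*6 + 5, so a_0 = 0.
  6 = 1*5 + 1, so a_1 = 1.
  5 = 5*1 + 0, so a_2 = 5.
The remainder reaches 0 after 3 divisions, so the expansion has 3 partial quotients, read off in order.

[0; 1, 5]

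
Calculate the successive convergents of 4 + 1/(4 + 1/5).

Using the convergent recurrence p_i = a_i*p_{i-1} + p_{i-2}, q_i = a_i*q_{i-1} + q_{i-2} with p_{-2}=0, p_{-1}=1, q_{-2}=1, q_{-1}=0:
  i=0: a_0=4, p_0 = 4*1 + 0 = 4, q_0 = 4*0 + 1 = 1.
  i=1: a_1=4, p_1 = 4*4 + 1 = 17, q_1 = 4*1 + 0 = 4.
  i=2: a_2=5, p_2 = 5*17 + 4 = 89, q_2 = 5*4 + 1 = 21.

4/1, 17/4, 89/21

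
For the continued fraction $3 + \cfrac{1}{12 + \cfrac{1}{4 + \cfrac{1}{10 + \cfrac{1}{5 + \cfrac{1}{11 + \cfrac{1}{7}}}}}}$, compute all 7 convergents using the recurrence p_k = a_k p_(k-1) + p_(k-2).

Using the convergent recurrence p_i = a_i*p_{i-1} + p_{i-2}, q_i = a_i*q_{i-1} + q_{i-2} with p_{-2}=0, p_{-1}=1, q_{-2}=1, q_{-1}=0:
  i=0: a_0=3, p_0 = 3*1 + 0 = 3, q_0 = 3*0 + 1 = 1.
  i=1: a_1=12, p_1 = 12*3 + 1 = 37, q_1 = 12*1 + 0 = 12.
  i=2: a_2=4, p_2 = 4*37 + 3 = 151, q_2 = 4*12 + 1 = 49.
  i=3: a_3=10, p_3 = 10*151 + 37 = 1547, q_3 = 10*49 + 12 = 502.
  i=4: a_4=5, p_4 = 5*1547 + 151 = 7886, q_4 = 5*502 + 49 = 2559.
  i=5: a_5=11, p_5 = 11*7886 + 1547 = 88293, q_5 = 11*2559 + 502 = 28651.
  i=6: a_6=7, p_6 = 7*88293 + 7886 = 625937, q_6 = 7*28651 + 2559 = 203116.

3/1, 37/12, 151/49, 1547/502, 7886/2559, 88293/28651, 625937/203116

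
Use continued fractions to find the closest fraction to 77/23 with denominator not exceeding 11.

10/3

Expand x = 77/23 as a continued fraction with the Euclidean algorithm:
  77 = 3*23 + 8, so a_0 = 3.
  23 = 2*8 + 7, so a_1 = 2.
  8 = 1*7 + 1, so a_2 = 1.
  7 = 7*1 + 0, so a_3 = 7.
so x = [3; 2, 1, 7].
Convergents (p_i = a_i*p_{i-1} + p_{i-2}, q_i = a_i*q_{i-1} + q_{i-2} with p_{-2}=0, p_{-1}=1, q_{-2}=1, q_{-1}=0), until the denominator exceeds 11:
  i=0: a_0=3, p_0 = 3*1 + 0 = 3, q_0 = 3*0 + 1 = 1.
  i=1: a_1=2, p_1 = 2*3 + 1 = 7, q_1 = 2*1 + 0 = 2.
  i=2: a_2=1, p_2 = 1*7 + 3 = 10, q_2 = 1*2 + 1 = 3.
  i=3: a_3=7, p_3 = 7*10 + 7 = 77, q_3 = 7*3 + 2 = 23.
q_3 = 23 > 11, so the last convergent with denominator <= 11 is p_2/q_2 = 10/3.
The closest fraction with denominator <= 11 is either p_2/q_2 or the intermediate fraction (k*p_2 + p_1)/(k*q_2 + q_1) with the largest k >= 1 whose denominator stays <= 11; these approach x as k grows, and every other convergent or intermediate fraction in range is farther away.
Largest k: floor((11 - q_1)/q_2) = floor((11 - 2)/3) = 3.
That gives (3*10 + 7)/(3*3 + 2) = 37/11.
Compare the errors: |x - 10/3| = |77*3 - 10*23|/(23*3) = 1/69, and |x - 37/11| = |77*11 - 37*23|/(23*11) = 4/253.
Cross-multiplying, 1*253 = 253 < 276 = 4*69, so 1/69 is smaller: the convergent 10/3 is closer to x than 37/11.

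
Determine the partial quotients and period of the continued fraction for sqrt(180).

[13; (2, 2, 2, 26)]

Write x_i = (sqrt(180) + m_i)/d_i with (m_0, d_0) = (0, 1). a_0 = floor(sqrt(180)) = 13, since 13^2 = 169 <= 180 < 196 = 14^2.
Iterate m_{i+1} = d_i*a_i - m_i, d_{i+1} = (180 - m_{i+1}^2)/d_i, a_{i+1} = floor((a_0 + m_{i+1})/d_{i+1}):
  m_1 = 1*13 - 0 = 13, d_1 = (180 - 13^2)/1 = 11/1 = 11, a_1 = floor((13 + 13)/11) = 2.
  m_2 = 11*2 - 13 = 9, d_2 = (180 - 9^2)/11 = 99/11 = 9, a_2 = floor((13 + 9)/9) = 2.
  m_3 = 9*2 - 9 = 9, d_3 = (180 - 9^2)/9 = 99/9 = 11, a_3 = floor((13 + 9)/11) = 2.
  m_4 = 11*2 - 9 = 13, d_4 = (180 - 13^2)/11 = 11/11 = 1, a_4 = floor((13 + 13)/1) = 26.
  m_5 = 1*26 - 13 = 13, d_5 = (180 - 13^2)/1 = 11/1 = 11: (m_5, d_5) = (m_1, d_1) = (13, 11), so from here the quotients repeat a_1, ..., a_4; the period length is 4.
Hence the expansion of sqrt(180) is a_0 = 13 followed by the repeating block 2, 2, 2, 26 (period 4).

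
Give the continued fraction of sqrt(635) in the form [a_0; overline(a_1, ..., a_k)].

[25; overline(5, 50)]

Write x_i = (sqrt(635) + m_i)/d_i with (m_0, d_0) = (0, 1). a_0 = floor(sqrt(635)) = 25, since 25^2 = 625 <= 635 < 676 = 26^2.
Iterate m_{i+1} = d_i*a_i - m_i, d_{i+1} = (635 - m_{i+1}^2)/d_i, a_{i+1} = floor((a_0 + m_{i+1})/d_{i+1}):
  m_1 = 1*25 - 0 = 25, d_1 = (635 - 25^2)/1 = 10/1 = 10, a_1 = floor((25 + 25)/10) = 5.
  m_2 = 10*5 - 25 = 25, d_2 = (635 - 25^2)/10 = 10/10 = 1, a_2 = floor((25 + 25)/1) = 50.
  m_3 = 1*50 - 25 = 25, d_3 = (635 - 25^2)/1 = 10/1 = 10: (m_3, d_3) = (m_1, d_1) = (25, 10), so from here the quotients repeat a_1, a_2; the period length is 2.
Hence the expansion of sqrt(635) is a_0 = 25 followed by the repeating block 5, 50 (period 2).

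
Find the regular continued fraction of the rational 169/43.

[3; 1, 13, 3]

Run the Euclidean algorithm on 169 and 43; the successive quotients are the partial quotients a_0, a_1, ... (each step inverts the fractional part left over by the previous one):
  169 = 3*43 + 40, so a_0 = 3.
  43 = 1*40 + 3, so a_1 = 1.
  40 = 13*3 + 1, so a_2 = 13.
  3 = 3*1 + 0, so a_3 = 3.
The remainder reaches 0 after 4 divisions, so the expansion has 4 partial quotients, read off in order.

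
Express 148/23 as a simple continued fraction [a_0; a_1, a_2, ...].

[6; 2, 3, 3]

Run the Euclidean algorithm on 148 and 23; the successive quotients are the partial quotients a_0, a_1, ... (each step inverts the fractional part left over by the previous one):
  148 = 6*23 + 10, so a_0 = 6.
  23 = 2*10 + 3, so a_1 = 2.
  10 = 3*3 + 1, so a_2 = 3.
  3 = 3*1 + 0, so a_3 = 3.
The remainder reaches 0 after 4 divisions, so the expansion has 4 partial quotients, read off in order.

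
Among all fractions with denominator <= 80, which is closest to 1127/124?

718/79

Expand x = 1127/124 as a continued fraction with the Euclidean algorithm:
  1127 = 9*124 + 11, so a_0 = 9.
  124 = 11*11 + 3, so a_1 = 11.
  11 = 3*3 + 2, so a_2 = 3.
  3 = 1*2 + 1, so a_3 = 1.
  2 = 2*1 + 0, so a_4 = 2.
so x = [9; 11, 3, 1, 2].
Convergents (p_i = a_i*p_{i-1} + p_{i-2}, q_i = a_i*q_{i-1} + q_{i-2} with p_{-2}=0, p_{-1}=1, q_{-2}=1, q_{-1}=0), until the denominator exceeds 80:
  i=0: a_0=9, p_0 = 9*1 + 0 = 9, q_0 = 9*0 + 1 = 1.
  i=1: a_1=11, p_1 = 11*9 + 1 = 100, q_1 = 11*1 + 0 = 11.
  i=2: a_2=3, p_2 = 3*100 + 9 = 309, q_2 = 3*11 + 1 = 34.
  i=3: a_3=1, p_3 = 1*309 + 100 = 409, q_3 = 1*34 + 11 = 45.
  i=4: a_4=2, p_4 = 2*409 + 309 = 1127, q_4 = 2*45 + 34 = 124.
q_4 = 124 > 80, so the last convergent with denominator <= 80 is p_3/q_3 = 409/45.
The closest fraction with denominator <= 80 is either p_3/q_3 or the intermediate fraction (k*p_3 + p_2)/(k*q_3 + q_2) with the largest k >= 1 whose denominator stays <= 80; these approach x as k grows, and every other convergent or intermediate fraction in range is farther away.
Largest k: floor((80 - q_2)/q_3) = floor((80 - 34)/45) = 1.
That gives (1*409 + 309)/(1*45 + 34) = 718/79.
Compare the errors: |x - 409/45| = |1127*45 - 409*124|/(124*45) = 1/5580, and |x - 718/79| = |1127*79 - 718*124|/(124*79) = 1/9796.
Cross-multiplying, 1*5580 = 5580 < 9796 = 1*9796, so 1/9796 is smaller: the intermediate fraction 718/79 is closer to x than 409/45.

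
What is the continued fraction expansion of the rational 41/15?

Run the Euclidean algorithm on 41 and 15; the successive quotients are the partial quotients a_0, a_1, ... (each step inverts the fractional part left over by the previous one):
  41 = 2*15 + 11, so a_0 = 2.
  15 = 1*11 + 4, so a_1 = 1.
  11 = 2*4 + 3, so a_2 = 2.
  4 = 1*3 + 1, so a_3 = 1.
  3 = 3*1 + 0, so a_4 = 3.
The remainder reaches 0 after 5 divisions, so the expansion has 5 partial quotients, read off in order.

[2; 1, 2, 1, 3]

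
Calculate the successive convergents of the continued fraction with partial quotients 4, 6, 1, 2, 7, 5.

Using the convergent recurrence p_i = a_i*p_{i-1} + p_{i-2}, q_i = a_i*q_{i-1} + q_{i-2} with p_{-2}=0, p_{-1}=1, q_{-2}=1, q_{-1}=0:
  i=0: a_0=4, p_0 = 4*1 + 0 = 4, q_0 = 4*0 + 1 = 1.
  i=1: a_1=6, p_1 = 6*4 + 1 = 25, q_1 = 6*1 + 0 = 6.
  i=2: a_2=1, p_2 = 1*25 + 4 = 29, q_2 = 1*6 + 1 = 7.
  i=3: a_3=2, p_3 = 2*29 + 25 = 83, q_3 = 2*7 + 6 = 20.
  i=4: a_4=7, p_4 = 7*83 + 29 = 610, q_4 = 7*20 + 7 = 147.
  i=5: a_5=5, p_5 = 5*610 + 83 = 3133, q_5 = 5*147 + 20 = 755.

4/1, 25/6, 29/7, 83/20, 610/147, 3133/755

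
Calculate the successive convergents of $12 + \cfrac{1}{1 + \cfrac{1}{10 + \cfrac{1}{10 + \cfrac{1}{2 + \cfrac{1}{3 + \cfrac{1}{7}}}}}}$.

12/1, 13/1, 142/11, 1433/111, 3008/233, 10457/810, 76207/5903

Using the convergent recurrence p_i = a_i*p_{i-1} + p_{i-2}, q_i = a_i*q_{i-1} + q_{i-2} with p_{-2}=0, p_{-1}=1, q_{-2}=1, q_{-1}=0:
  i=0: a_0=12, p_0 = 12*1 + 0 = 12, q_0 = 12*0 + 1 = 1.
  i=1: a_1=1, p_1 = 1*12 + 1 = 13, q_1 = 1*1 + 0 = 1.
  i=2: a_2=10, p_2 = 10*13 + 12 = 142, q_2 = 10*1 + 1 = 11.
  i=3: a_3=10, p_3 = 10*142 + 13 = 1433, q_3 = 10*11 + 1 = 111.
  i=4: a_4=2, p_4 = 2*1433 + 142 = 3008, q_4 = 2*111 + 11 = 233.
  i=5: a_5=3, p_5 = 3*3008 + 1433 = 10457, q_5 = 3*233 + 111 = 810.
  i=6: a_6=7, p_6 = 7*10457 + 3008 = 76207, q_6 = 7*810 + 233 = 5903.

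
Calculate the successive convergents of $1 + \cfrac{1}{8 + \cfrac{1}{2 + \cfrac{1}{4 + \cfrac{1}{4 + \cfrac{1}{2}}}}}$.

1/1, 9/8, 19/17, 85/76, 359/321, 803/718

Using the convergent recurrence p_i = a_i*p_{i-1} + p_{i-2}, q_i = a_i*q_{i-1} + q_{i-2} with p_{-2}=0, p_{-1}=1, q_{-2}=1, q_{-1}=0:
  i=0: a_0=1, p_0 = 1*1 + 0 = 1, q_0 = 1*0 + 1 = 1.
  i=1: a_1=8, p_1 = 8*1 + 1 = 9, q_1 = 8*1 + 0 = 8.
  i=2: a_2=2, p_2 = 2*9 + 1 = 19, q_2 = 2*8 + 1 = 17.
  i=3: a_3=4, p_3 = 4*19 + 9 = 85, q_3 = 4*17 + 8 = 76.
  i=4: a_4=4, p_4 = 4*85 + 19 = 359, q_4 = 4*76 + 17 = 321.
  i=5: a_5=2, p_5 = 2*359 + 85 = 803, q_5 = 2*321 + 76 = 718.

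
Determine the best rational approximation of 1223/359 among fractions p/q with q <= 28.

Expand x = 1223/359 as a continued fraction with the Euclidean algorithm:
  1223 = 3*359 + 146, so a_0 = 3.
  359 = 2*146 + 67, so a_1 = 2.
  146 = 2*67 + 12, so a_2 = 2.
  67 = 5*12 + 7, so a_3 = 5.
  12 = 1*7 + 5, so a_4 = 1.
  7 = 1*5 + 2, so a_5 = 1.
  5 = 2*2 + 1, so a_6 = 2.
  2 = 2*1 + 0, so a_7 = 2.
so x = [3; 2, 2, 5, 1, 1, 2, 2].
Convergents (p_i = a_i*p_{i-1} + p_{i-2}, q_i = a_i*q_{i-1} + q_{i-2} with p_{-2}=0, p_{-1}=1, q_{-2}=1, q_{-1}=0), until the denominator exceeds 28:
  i=0: a_0=3, p_0 = 3*1 + 0 = 3, q_0 = 3*0 + 1 = 1.
  i=1: a_1=2, p_1 = 2*3 + 1 = 7, q_1 = 2*1 + 0 = 2.
  i=2: a_2=2, p_2 = 2*7 + 3 = 17, q_2 = 2*2 + 1 = 5.
  i=3: a_3=5, p_3 = 5*17 + 7 = 92, q_3 = 5*5 + 2 = 27.
  i=4: a_4=1, p_4 = 1*92 + 17 = 109, q_4 = 1*27 + 5 = 32.
q_4 = 32 > 28, so the last convergent with denominator <= 28 is p_3/q_3 = 92/27.
The closest fraction with denominator <= 28 is either p_3/q_3 or the intermediate fraction (k*p_3 + p_2)/(k*q_3 + q_2) with the largest k >= 1 whose denominator stays <= 28; these approach x as k grows, and every other convergent or intermediate fraction in range is farther away.
Largest k: floor((28 - q_2)/q_3) = floor((28 - 5)/27) = 0.
Since k = 0, no intermediate fraction beyond p_3/q_3 has denominator <= 28, so the convergent 92/27 is the closest (its error is |1223*27 - 92*359|/(359*27) = 7/9693).

92/27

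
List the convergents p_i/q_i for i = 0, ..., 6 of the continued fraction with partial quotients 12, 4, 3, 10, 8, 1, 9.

Using the convergent recurrence p_i = a_i*p_{i-1} + p_{i-2}, q_i = a_i*q_{i-1} + q_{i-2} with p_{-2}=0, p_{-1}=1, q_{-2}=1, q_{-1}=0:
  i=0: a_0=12, p_0 = 12*1 + 0 = 12, q_0 = 12*0 + 1 = 1.
  i=1: a_1=4, p_1 = 4*12 + 1 = 49, q_1 = 4*1 + 0 = 4.
  i=2: a_2=3, p_2 = 3*49 + 12 = 159, q_2 = 3*4 + 1 = 13.
  i=3: a_3=10, p_3 = 10*159 + 49 = 1639, q_3 = 10*13 + 4 = 134.
  i=4: a_4=8, p_4 = 8*1639 + 159 = 13271, q_4 = 8*134 + 13 = 1085.
  i=5: a_5=1, p_5 = 1*13271 + 1639 = 14910, q_5 = 1*1085 + 134 = 1219.
  i=6: a_6=9, p_6 = 9*14910 + 13271 = 147461, q_6 = 9*1219 + 1085 = 12056.

12/1, 49/4, 159/13, 1639/134, 13271/1085, 14910/1219, 147461/12056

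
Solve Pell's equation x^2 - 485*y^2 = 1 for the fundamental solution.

(x, y) = (969, 44)

First expand sqrt(485) as a continued fraction. With x_i = (sqrt(485) + m_i)/d_i and (m_0, d_0) = (0, 1): a_0 = floor(sqrt(485)) = 22, since 22^2 = 484 <= 485 < 529 = 23^2.
Iterate m_{i+1} = d_i*a_i - m_i, d_{i+1} = (485 - m_{i+1}^2)/d_i, a_{i+1} = floor((a_0 + m_{i+1})/d_{i+1}):
  m_1 = 1*22 - 0 = 22, d_1 = (485 - 22^2)/1 = 1/1 = 1, a_1 = floor((22 + 22)/1) = 44.
  m_2 = 1*44 - 22 = 22, d_2 = (485 - 22^2)/1 = 1/1 = 1: (m_2, d_2) = (m_1, d_1) = (22, 1), so from here the quotient a_1 repeats; the period length is 1.
So sqrt(485) = [22; (44)] with period length k = 1.
k is odd, so (p_{k-1}, q_{k-1}) only solves x^2 - 485y^2 = -1 and the fundamental solution of x^2 - 485y^2 = 1 is (p_{2k-1}, q_{2k-1}) = (p_1, q_1); compute convergents through index 1, running through the period twice.
Convergents (p_i = a_i*p_{i-1} + p_{i-2}, q_i = a_i*q_{i-1} + q_{i-2} with p_{-2}=0, p_{-1}=1, q_{-2}=1, q_{-1}=0):
  i=0: a_0=22, p_0 = 22*1 + 0 = 22, q_0 = 22*0 + 1 = 1.
  i=1: a_1=44, p_1 = 44*22 + 1 = 969, q_1 = 44*1 + 0 = 44.
Indeed p_0^2 - 485*q_0^2 = 484 - 485 = -1, not +1.
Check: 969^2 - 485*44^2 = 938961 - 938960 = 1, so (x, y) = (969, 44) solves the equation, and by the theorem it is the least positive solution.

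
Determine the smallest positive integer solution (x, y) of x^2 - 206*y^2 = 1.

(x, y) = (59535, 4148)

First expand sqrt(206) as a continued fraction. With x_i = (sqrt(206) + m_i)/d_i and (m_0, d_0) = (0, 1): a_0 = floor(sqrt(206)) = 14, since 14^2 = 196 <= 206 < 225 = 15^2.
Iterate m_{i+1} = d_i*a_i - m_i, d_{i+1} = (206 - m_{i+1}^2)/d_i, a_{i+1} = floor((a_0 + m_{i+1})/d_{i+1}):
  m_1 = 1*14 - 0 = 14, d_1 = (206 - 14^2)/1 = 10/1 = 10, a_1 = floor((14 + 14)/10) = 2.
  m_2 = 10*2 - 14 = 6, d_2 = (206 - 6^2)/10 = 170/10 = 17, a_2 = floor((14 + 6)/17) = 1.
  m_3 = 17*1 - 6 = 11, d_3 = (206 - 11^2)/17 = 85/17 = 5, a_3 = floor((14 + 11)/5) = 5.
  m_4 = 5*5 - 11 = 14, d_4 = (206 - 14^2)/5 = 10/5 = 2, a_4 = floor((14 + 14)/2) = 14.
  m_5 = 2*14 - 14 = 14, d_5 = (206 - 14^2)/2 = 10/2 = 5, a_5 = floor((14 + 14)/5) = 5.
  m_6 = 5*5 - 14 = 11, d_6 = (206 - 11^2)/5 = 85/5 = 17, a_6 = floor((14 + 11)/17) = 1.
  m_7 = 17*1 - 11 = 6, d_7 = (206 - 6^2)/17 = 170/17 = 10, a_7 = floor((14 + 6)/10) = 2.
  m_8 = 10*2 - 6 = 14, d_8 = (206 - 14^2)/10 = 10/10 = 1, a_8 = floor((14 + 14)/1) = 28.
  m_9 = 1*28 - 14 = 14, d_9 = (206 - 14^2)/1 = 10/1 = 10: (m_9, d_9) = (m_1, d_1) = (14, 10), so from here the quotients repeat a_1, ..., a_8; the period length is 8.
So sqrt(206) = [14; (2, 1, 5, 14, 5, 1, 2, 28)] with period length k = 8.
k is even, so the fundamental solution of x^2 - 206y^2 = 1 is (p_{k-1}, q_{k-1}) = (p_7, q_7); compute convergents through index 7.
Convergents (p_i = a_i*p_{i-1} + p_{i-2}, q_i = a_i*q_{i-1} + q_{i-2} with p_{-2}=0, p_{-1}=1, q_{-2}=1, q_{-1}=0):
  i=0: a_0=14, p_0 = 14*1 + 0 = 14, q_0 = 14*0 + 1 = 1.
  i=1: a_1=2, p_1 = 2*14 + 1 = 29, q_1 = 2*1 + 0 = 2.
  i=2: a_2=1, p_2 = 1*29 + 14 = 43, q_2 = 1*2 + 1 = 3.
  i=3: a_3=5, p_3 = 5*43 + 29 = 244, q_3 = 5*3 + 2 = 17.
  i=4: a_4=14, p_4 = 14*244 + 43 = 3459, q_4 = 14*17 + 3 = 241.
  i=5: a_5=5, p_5 = 5*3459 + 244 = 17539, q_5 = 5*241 + 17 = 1222.
  i=6: a_6=1, p_6 = 1*17539 + 3459 = 20998, q_6 = 1*1222 + 241 = 1463.
  i=7: a_7=2, p_7 = 2*20998 + 17539 = 59535, q_7 = 2*1463 + 1222 = 4148.
Check: 59535^2 - 206*4148^2 = 3544416225 - 3544416224 = 1, so (x, y) = (59535, 4148) solves the equation, and by the theorem it is the least positive solution.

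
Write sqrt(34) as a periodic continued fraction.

[5; (1, 4, 1, 10)]

Write x_i = (sqrt(34) + m_i)/d_i with (m_0, d_0) = (0, 1). a_0 = floor(sqrt(34)) = 5, since 5^2 = 25 <= 34 < 36 = 6^2.
Iterate m_{i+1} = d_i*a_i - m_i, d_{i+1} = (34 - m_{i+1}^2)/d_i, a_{i+1} = floor((a_0 + m_{i+1})/d_{i+1}):
  m_1 = 1*5 - 0 = 5, d_1 = (34 - 5^2)/1 = 9/1 = 9, a_1 = floor((5 + 5)/9) = 1.
  m_2 = 9*1 - 5 = 4, d_2 = (34 - 4^2)/9 = 18/9 = 2, a_2 = floor((5 + 4)/2) = 4.
  m_3 = 2*4 - 4 = 4, d_3 = (34 - 4^2)/2 = 18/2 = 9, a_3 = floor((5 + 4)/9) = 1.
  m_4 = 9*1 - 4 = 5, d_4 = (34 - 5^2)/9 = 9/9 = 1, a_4 = floor((5 + 5)/1) = 10.
  m_5 = 1*10 - 5 = 5, d_5 = (34 - 5^2)/1 = 9/1 = 9: (m_5, d_5) = (m_1, d_1) = (5, 9), so from here the quotients repeat a_1, ..., a_4; the period length is 4.
Hence the expansion of sqrt(34) is a_0 = 5 followed by the repeating block 1, 4, 1, 10 (period 4).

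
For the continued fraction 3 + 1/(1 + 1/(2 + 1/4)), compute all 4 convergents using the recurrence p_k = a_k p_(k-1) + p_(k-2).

Using the convergent recurrence p_i = a_i*p_{i-1} + p_{i-2}, q_i = a_i*q_{i-1} + q_{i-2} with p_{-2}=0, p_{-1}=1, q_{-2}=1, q_{-1}=0:
  i=0: a_0=3, p_0 = 3*1 + 0 = 3, q_0 = 3*0 + 1 = 1.
  i=1: a_1=1, p_1 = 1*3 + 1 = 4, q_1 = 1*1 + 0 = 1.
  i=2: a_2=2, p_2 = 2*4 + 3 = 11, q_2 = 2*1 + 1 = 3.
  i=3: a_3=4, p_3 = 4*11 + 4 = 48, q_3 = 4*3 + 1 = 13.

3/1, 4/1, 11/3, 48/13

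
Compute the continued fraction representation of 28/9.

Run the Euclidean algorithm on 28 and 9; the successive quotients are the partial quotients a_0, a_1, ... (each step inverts the fractional part left over by the previous one):
  28 = 3*9 + 1, so a_0 = 3.
  9 = 9*1 + 0, so a_1 = 9.
The remainder reaches 0 after 2 divisions, so the expansion has 2 partial quotients, read off in order.

[3; 9]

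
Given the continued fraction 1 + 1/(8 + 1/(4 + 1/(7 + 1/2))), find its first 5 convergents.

Using the convergent recurrence p_i = a_i*p_{i-1} + p_{i-2}, q_i = a_i*q_{i-1} + q_{i-2} with p_{-2}=0, p_{-1}=1, q_{-2}=1, q_{-1}=0:
  i=0: a_0=1, p_0 = 1*1 + 0 = 1, q_0 = 1*0 + 1 = 1.
  i=1: a_1=8, p_1 = 8*1 + 1 = 9, q_1 = 8*1 + 0 = 8.
  i=2: a_2=4, p_2 = 4*9 + 1 = 37, q_2 = 4*8 + 1 = 33.
  i=3: a_3=7, p_3 = 7*37 + 9 = 268, q_3 = 7*33 + 8 = 239.
  i=4: a_4=2, p_4 = 2*268 + 37 = 573, q_4 = 2*239 + 33 = 511.

1/1, 9/8, 37/33, 268/239, 573/511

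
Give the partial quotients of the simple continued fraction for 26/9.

Run the Euclidean algorithm on 26 and 9; the successive quotients are the partial quotients a_0, a_1, ... (each step inverts the fractional part left over by the previous one):
  26 = 2*9 + 8, so a_0 = 2.
  9 = 1*8 + 1, so a_1 = 1.
  8 = 8*1 + 0, so a_2 = 8.
The remainder reaches 0 after 3 divisions, so the expansion has 3 partial quotients, read off in order.

[2; 1, 8]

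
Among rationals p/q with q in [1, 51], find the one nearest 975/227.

189/44

Expand x = 975/227 as a continued fraction with the Euclidean algorithm:
  975 = 4*227 + 67, so a_0 = 4.
  227 = 3*67 + 26, so a_1 = 3.
  67 = 2*26 + 15, so a_2 = 2.
  26 = 1*15 + 11, so a_3 = 1.
  15 = 1*11 + 4, so a_4 = 1.
  11 = 2*4 + 3, so a_5 = 2.
  4 = 1*3 + 1, so a_6 = 1.
  3 = 3*1 + 0, so a_7 = 3.
so x = [4; 3, 2, 1, 1, 2, 1, 3].
Convergents (p_i = a_i*p_{i-1} + p_{i-2}, q_i = a_i*q_{i-1} + q_{i-2} with p_{-2}=0, p_{-1}=1, q_{-2}=1, q_{-1}=0), until the denominator exceeds 51:
  i=0: a_0=4, p_0 = 4*1 + 0 = 4, q_0 = 4*0 + 1 = 1.
  i=1: a_1=3, p_1 = 3*4 + 1 = 13, q_1 = 3*1 + 0 = 3.
  i=2: a_2=2, p_2 = 2*13 + 4 = 30, q_2 = 2*3 + 1 = 7.
  i=3: a_3=1, p_3 = 1*30 + 13 = 43, q_3 = 1*7 + 3 = 10.
  i=4: a_4=1, p_4 = 1*43 + 30 = 73, q_4 = 1*10 + 7 = 17.
  i=5: a_5=2, p_5 = 2*73 + 43 = 189, q_5 = 2*17 + 10 = 44.
  i=6: a_6=1, p_6 = 1*189 + 73 = 262, q_6 = 1*44 + 17 = 61.
q_6 = 61 > 51, so the last convergent with denominator <= 51 is p_5/q_5 = 189/44.
The closest fraction with denominator <= 51 is either p_5/q_5 or the intermediate fraction (k*p_5 + p_4)/(k*q_5 + q_4) with the largest k >= 1 whose denominator stays <= 51; these approach x as k grows, and every other convergent or intermediate fraction in range is farther away.
Largest k: floor((51 - q_4)/q_5) = floor((51 - 17)/44) = 0.
Since k = 0, no intermediate fraction beyond p_5/q_5 has denominator <= 51, so the convergent 189/44 is the closest (its error is |975*44 - 189*227|/(227*44) = 3/9988).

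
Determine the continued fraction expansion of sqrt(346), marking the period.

Write x_i = (sqrt(346) + m_i)/d_i with (m_0, d_0) = (0, 1). a_0 = floor(sqrt(346)) = 18, since 18^2 = 324 <= 346 < 361 = 19^2.
Iterate m_{i+1} = d_i*a_i - m_i, d_{i+1} = (346 - m_{i+1}^2)/d_i, a_{i+1} = floor((a_0 + m_{i+1})/d_{i+1}):
  m_1 = 1*18 - 0 = 18, d_1 = (346 - 18^2)/1 = 22/1 = 22, a_1 = floor((18 + 18)/22) = 1.
  m_2 = 22*1 - 18 = 4, d_2 = (346 - 4^2)/22 = 330/22 = 15, a_2 = floor((18 + 4)/15) = 1.
  m_3 = 15*1 - 4 = 11, d_3 = (346 - 11^2)/15 = 225/15 = 15, a_3 = floor((18 + 11)/15) = 1.
  m_4 = 15*1 - 11 = 4, d_4 = (346 - 4^2)/15 = 330/15 = 22, a_4 = floor((18 + 4)/22) = 1.
  m_5 = 22*1 - 4 = 18, d_5 = (346 - 18^2)/22 = 22/22 = 1, a_5 = floor((18 + 18)/1) = 36.
  m_6 = 1*36 - 18 = 18, d_6 = (346 - 18^2)/1 = 22/1 = 22: (m_6, d_6) = (m_1, d_1) = (18, 22), so from here the quotients repeat a_1, ..., a_5; the period length is 5.
Hence the expansion of sqrt(346) is a_0 = 18 followed by the repeating block 1, 1, 1, 1, 36 (period 5).

[18; (1, 1, 1, 1, 36)]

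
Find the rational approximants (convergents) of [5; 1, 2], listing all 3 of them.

5/1, 6/1, 17/3

Using the convergent recurrence p_i = a_i*p_{i-1} + p_{i-2}, q_i = a_i*q_{i-1} + q_{i-2} with p_{-2}=0, p_{-1}=1, q_{-2}=1, q_{-1}=0:
  i=0: a_0=5, p_0 = 5*1 + 0 = 5, q_0 = 5*0 + 1 = 1.
  i=1: a_1=1, p_1 = 1*5 + 1 = 6, q_1 = 1*1 + 0 = 1.
  i=2: a_2=2, p_2 = 2*6 + 5 = 17, q_2 = 2*1 + 1 = 3.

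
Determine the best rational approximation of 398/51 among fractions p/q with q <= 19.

39/5

Expand x = 398/51 as a continued fraction with the Euclidean algorithm:
  398 = 7*51 + 41, so a_0 = 7.
  51 = 1*41 + 10, so a_1 = 1.
  41 = 4*10 + 1, so a_2 = 4.
  10 = 10*1 + 0, so a_3 = 10.
so x = [7; 1, 4, 10].
Convergents (p_i = a_i*p_{i-1} + p_{i-2}, q_i = a_i*q_{i-1} + q_{i-2} with p_{-2}=0, p_{-1}=1, q_{-2}=1, q_{-1}=0), until the denominator exceeds 19:
  i=0: a_0=7, p_0 = 7*1 + 0 = 7, q_0 = 7*0 + 1 = 1.
  i=1: a_1=1, p_1 = 1*7 + 1 = 8, q_1 = 1*1 + 0 = 1.
  i=2: a_2=4, p_2 = 4*8 + 7 = 39, q_2 = 4*1 + 1 = 5.
  i=3: a_3=10, p_3 = 10*39 + 8 = 398, q_3 = 10*5 + 1 = 51.
q_3 = 51 > 19, so the last convergent with denominator <= 19 is p_2/q_2 = 39/5.
The closest fraction with denominator <= 19 is either p_2/q_2 or the intermediate fraction (k*p_2 + p_1)/(k*q_2 + q_1) with the largest k >= 1 whose denominator stays <= 19; these approach x as k grows, and every other convergent or intermediate fraction in range is farther away.
Largest k: floor((19 - q_1)/q_2) = floor((19 - 1)/5) = 3.
That gives (3*39 + 8)/(3*5 + 1) = 125/16.
Compare the errors: |x - 39/5| = |398*5 - 39*51|/(51*5) = 1/255, and |x - 125/16| = |398*16 - 125*51|/(51*16) = 7/816.
Cross-multiplying, 1*816 = 816 < 1785 = 7*255, so 1/255 is smaller: the convergent 39/5 is closer to x than 125/16.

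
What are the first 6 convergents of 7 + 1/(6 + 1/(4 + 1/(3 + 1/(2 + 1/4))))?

Using the convergent recurrence p_i = a_i*p_{i-1} + p_{i-2}, q_i = a_i*q_{i-1} + q_{i-2} with p_{-2}=0, p_{-1}=1, q_{-2}=1, q_{-1}=0:
  i=0: a_0=7, p_0 = 7*1 + 0 = 7, q_0 = 7*0 + 1 = 1.
  i=1: a_1=6, p_1 = 6*7 + 1 = 43, q_1 = 6*1 + 0 = 6.
  i=2: a_2=4, p_2 = 4*43 + 7 = 179, q_2 = 4*6 + 1 = 25.
  i=3: a_3=3, p_3 = 3*179 + 43 = 580, q_3 = 3*25 + 6 = 81.
  i=4: a_4=2, p_4 = 2*580 + 179 = 1339, q_4 = 2*81 + 25 = 187.
  i=5: a_5=4, p_5 = 4*1339 + 580 = 5936, q_5 = 4*187 + 81 = 829.

7/1, 43/6, 179/25, 580/81, 1339/187, 5936/829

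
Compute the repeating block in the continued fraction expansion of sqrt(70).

Write x_i = (sqrt(70) + m_i)/d_i with (m_0, d_0) = (0, 1). a_0 = floor(sqrt(70)) = 8, since 8^2 = 64 <= 70 < 81 = 9^2.
Iterate m_{i+1} = d_i*a_i - m_i, d_{i+1} = (70 - m_{i+1}^2)/d_i, a_{i+1} = floor((a_0 + m_{i+1})/d_{i+1}):
  m_1 = 1*8 - 0 = 8, d_1 = (70 - 8^2)/1 = 6/1 = 6, a_1 = floor((8 + 8)/6) = 2.
  m_2 = 6*2 - 8 = 4, d_2 = (70 - 4^2)/6 = 54/6 = 9, a_2 = floor((8 + 4)/9) = 1.
  m_3 = 9*1 - 4 = 5, d_3 = (70 - 5^2)/9 = 45/9 = 5, a_3 = floor((8 + 5)/5) = 2.
  m_4 = 5*2 - 5 = 5, d_4 = (70 - 5^2)/5 = 45/5 = 9, a_4 = floor((8 + 5)/9) = 1.
  m_5 = 9*1 - 5 = 4, d_5 = (70 - 4^2)/9 = 54/9 = 6, a_5 = floor((8 + 4)/6) = 2.
  m_6 = 6*2 - 4 = 8, d_6 = (70 - 8^2)/6 = 6/6 = 1, a_6 = floor((8 + 8)/1) = 16.
  m_7 = 1*16 - 8 = 8, d_7 = (70 - 8^2)/1 = 6/1 = 6: (m_7, d_7) = (m_1, d_1) = (8, 6), so from here the quotients repeat a_1, ..., a_6; the period length is 6.
Hence the expansion of sqrt(70) is a_0 = 8 followed by the repeating block 2, 1, 2, 1, 2, 16 (period 6).

[8; (2, 1, 2, 1, 2, 16)]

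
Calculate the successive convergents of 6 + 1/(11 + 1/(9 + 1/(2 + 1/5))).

6/1, 67/11, 609/100, 1285/211, 7034/1155

Using the convergent recurrence p_i = a_i*p_{i-1} + p_{i-2}, q_i = a_i*q_{i-1} + q_{i-2} with p_{-2}=0, p_{-1}=1, q_{-2}=1, q_{-1}=0:
  i=0: a_0=6, p_0 = 6*1 + 0 = 6, q_0 = 6*0 + 1 = 1.
  i=1: a_1=11, p_1 = 11*6 + 1 = 67, q_1 = 11*1 + 0 = 11.
  i=2: a_2=9, p_2 = 9*67 + 6 = 609, q_2 = 9*11 + 1 = 100.
  i=3: a_3=2, p_3 = 2*609 + 67 = 1285, q_3 = 2*100 + 11 = 211.
  i=4: a_4=5, p_4 = 5*1285 + 609 = 7034, q_4 = 5*211 + 100 = 1155.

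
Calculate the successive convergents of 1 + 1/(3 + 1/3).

Using the convergent recurrence p_i = a_i*p_{i-1} + p_{i-2}, q_i = a_i*q_{i-1} + q_{i-2} with p_{-2}=0, p_{-1}=1, q_{-2}=1, q_{-1}=0:
  i=0: a_0=1, p_0 = 1*1 + 0 = 1, q_0 = 1*0 + 1 = 1.
  i=1: a_1=3, p_1 = 3*1 + 1 = 4, q_1 = 3*1 + 0 = 3.
  i=2: a_2=3, p_2 = 3*4 + 1 = 13, q_2 = 3*3 + 1 = 10.

1/1, 4/3, 13/10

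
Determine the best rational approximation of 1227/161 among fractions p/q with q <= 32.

Expand x = 1227/161 as a continued fraction with the Euclidean algorithm:
  1227 = 7*161 + 100, so a_0 = 7.
  161 = 1*100 + 61, so a_1 = 1.
  100 = 1*61 + 39, so a_2 = 1.
  61 = 1*39 + 22, so a_3 = 1.
  39 = 1*22 + 17, so a_4 = 1.
  22 = 1*17 + 5, so a_5 = 1.
  17 = 3*5 + 2, so a_6 = 3.
  5 = 2*2 + 1, so a_7 = 2.
  2 = 2*1 + 0, so a_8 = 2.
so x = [7; 1, 1, 1, 1, 1, 3, 2, 2].
Convergents (p_i = a_i*p_{i-1} + p_{i-2}, q_i = a_i*q_{i-1} + q_{i-2} with p_{-2}=0, p_{-1}=1, q_{-2}=1, q_{-1}=0), until the denominator exceeds 32:
  i=0: a_0=7, p_0 = 7*1 + 0 = 7, q_0 = 7*0 + 1 = 1.
  i=1: a_1=1, p_1 = 1*7 + 1 = 8, q_1 = 1*1 + 0 = 1.
  i=2: a_2=1, p_2 = 1*8 + 7 = 15, q_2 = 1*1 + 1 = 2.
  i=3: a_3=1, p_3 = 1*15 + 8 = 23, q_3 = 1*2 + 1 = 3.
  i=4: a_4=1, p_4 = 1*23 + 15 = 38, q_4 = 1*3 + 2 = 5.
  i=5: a_5=1, p_5 = 1*38 + 23 = 61, q_5 = 1*5 + 3 = 8.
  i=6: a_6=3, p_6 = 3*61 + 38 = 221, q_6 = 3*8 + 5 = 29.
  i=7: a_7=2, p_7 = 2*221 + 61 = 503, q_7 = 2*29 + 8 = 66.
q_7 = 66 > 32, so the last convergent with denominator <= 32 is p_6/q_6 = 221/29.
The closest fraction with denominator <= 32 is either p_6/q_6 or the intermediate fraction (k*p_6 + p_5)/(k*q_6 + q_5) with the largest k >= 1 whose denominator stays <= 32; these approach x as k grows, and every other convergent or intermediate fraction in range is farther away.
Largest k: floor((32 - q_5)/q_6) = floor((32 - 8)/29) = 0.
Since k = 0, no intermediate fraction beyond p_6/q_6 has denominator <= 32, so the convergent 221/29 is the closest (its error is |1227*29 - 221*161|/(161*29) = 2/4669).

221/29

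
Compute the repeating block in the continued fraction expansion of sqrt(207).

Write x_i = (sqrt(207) + m_i)/d_i with (m_0, d_0) = (0, 1). a_0 = floor(sqrt(207)) = 14, since 14^2 = 196 <= 207 < 225 = 15^2.
Iterate m_{i+1} = d_i*a_i - m_i, d_{i+1} = (207 - m_{i+1}^2)/d_i, a_{i+1} = floor((a_0 + m_{i+1})/d_{i+1}):
  m_1 = 1*14 - 0 = 14, d_1 = (207 - 14^2)/1 = 11/1 = 11, a_1 = floor((14 + 14)/11) = 2.
  m_2 = 11*2 - 14 = 8, d_2 = (207 - 8^2)/11 = 143/11 = 13, a_2 = floor((14 + 8)/13) = 1.
  m_3 = 13*1 - 8 = 5, d_3 = (207 - 5^2)/13 = 182/13 = 14, a_3 = floor((14 + 5)/14) = 1.
  m_4 = 14*1 - 5 = 9, d_4 = (207 - 9^2)/14 = 126/14 = 9, a_4 = floor((14 + 9)/9) = 2.
  m_5 = 9*2 - 9 = 9, d_5 = (207 - 9^2)/9 = 126/9 = 14, a_5 = floor((14 + 9)/14) = 1.
  m_6 = 14*1 - 9 = 5, d_6 = (207 - 5^2)/14 = 182/14 = 13, a_6 = floor((14 + 5)/13) = 1.
  m_7 = 13*1 - 5 = 8, d_7 = (207 - 8^2)/13 = 143/13 = 11, a_7 = floor((14 + 8)/11) = 2.
  m_8 = 11*2 - 8 = 14, d_8 = (207 - 14^2)/11 = 11/11 = 1, a_8 = floor((14 + 14)/1) = 28.
  m_9 = 1*28 - 14 = 14, d_9 = (207 - 14^2)/1 = 11/1 = 11: (m_9, d_9) = (m_1, d_1) = (14, 11), so from here the quotients repeat a_1, ..., a_8; the period length is 8.
Hence the expansion of sqrt(207) is a_0 = 14 followed by the repeating block 2, 1, 1, 2, 1, 1, 2, 28 (period 8).

[14; (2, 1, 1, 2, 1, 1, 2, 28)]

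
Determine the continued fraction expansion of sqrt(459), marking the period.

[21; (2, 2, 1, 4, 21, 4, 1, 2, 2, 42)]

Write x_i = (sqrt(459) + m_i)/d_i with (m_0, d_0) = (0, 1). a_0 = floor(sqrt(459)) = 21, since 21^2 = 441 <= 459 < 484 = 22^2.
Iterate m_{i+1} = d_i*a_i - m_i, d_{i+1} = (459 - m_{i+1}^2)/d_i, a_{i+1} = floor((a_0 + m_{i+1})/d_{i+1}):
  m_1 = 1*21 - 0 = 21, d_1 = (459 - 21^2)/1 = 18/1 = 18, a_1 = floor((21 + 21)/18) = 2.
  m_2 = 18*2 - 21 = 15, d_2 = (459 - 15^2)/18 = 234/18 = 13, a_2 = floor((21 + 15)/13) = 2.
  m_3 = 13*2 - 15 = 11, d_3 = (459 - 11^2)/13 = 338/13 = 26, a_3 = floor((21 + 11)/26) = 1.
  m_4 = 26*1 - 11 = 15, d_4 = (459 - 15^2)/26 = 234/26 = 9, a_4 = floor((21 + 15)/9) = 4.
  m_5 = 9*4 - 15 = 21, d_5 = (459 - 21^2)/9 = 18/9 = 2, a_5 = floor((21 + 21)/2) = 21.
  m_6 = 2*21 - 21 = 21, d_6 = (459 - 21^2)/2 = 18/2 = 9, a_6 = floor((21 + 21)/9) = 4.
  m_7 = 9*4 - 21 = 15, d_7 = (459 - 15^2)/9 = 234/9 = 26, a_7 = floor((21 + 15)/26) = 1.
  m_8 = 26*1 - 15 = 11, d_8 = (459 - 11^2)/26 = 338/26 = 13, a_8 = floor((21 + 11)/13) = 2.
  m_9 = 13*2 - 11 = 15, d_9 = (459 - 15^2)/13 = 234/13 = 18, a_9 = floor((21 + 15)/18) = 2.
  m_10 = 18*2 - 15 = 21, d_10 = (459 - 21^2)/18 = 18/18 = 1, a_10 = floor((21 + 21)/1) = 42.
  m_11 = 1*42 - 21 = 21, d_11 = (459 - 21^2)/1 = 18/1 = 18: (m_11, d_11) = (m_1, d_1) = (21, 18), so from here the quotients repeat a_1, ..., a_10; the period length is 10.
Hence the expansion of sqrt(459) is a_0 = 21 followed by the repeating block 2, 2, 1, 4, 21, 4, 1, 2, 2, 42 (period 10).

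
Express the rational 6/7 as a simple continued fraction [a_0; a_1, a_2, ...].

[0; 1, 6]

Run the Euclidean algorithm on 6 and 7; the successive quotients are the partial quotients a_0, a_1, ... (each step inverts the fractional part left over by the previous one):
  6 = 0*7 + 6, so a_0 = 0.
  7 = 1*6 + 1, so a_1 = 1.
  6 = 6*1 + 0, so a_2 = 6.
The remainder reaches 0 after 3 divisions, so the expansion has 3 partial quotients, read off in order.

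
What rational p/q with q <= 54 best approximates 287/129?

Expand x = 287/129 as a continued fraction with the Euclidean algorithm:
  287 = 2*129 + 29, so a_0 = 2.
  129 = 4*29 + 13, so a_1 = 4.
  29 = 2*13 + 3, so a_2 = 2.
  13 = 4*3 + 1, so a_3 = 4.
  3 = 3*1 + 0, so a_4 = 3.
so x = [2; 4, 2, 4, 3].
Convergents (p_i = a_i*p_{i-1} + p_{i-2}, q_i = a_i*q_{i-1} + q_{i-2} with p_{-2}=0, p_{-1}=1, q_{-2}=1, q_{-1}=0), until the denominator exceeds 54:
  i=0: a_0=2, p_0 = 2*1 + 0 = 2, q_0 = 2*0 + 1 = 1.
  i=1: a_1=4, p_1 = 4*2 + 1 = 9, q_1 = 4*1 + 0 = 4.
  i=2: a_2=2, p_2 = 2*9 + 2 = 20, q_2 = 2*4 + 1 = 9.
  i=3: a_3=4, p_3 = 4*20 + 9 = 89, q_3 = 4*9 + 4 = 40.
  i=4: a_4=3, p_4 = 3*89 + 20 = 287, q_4 = 3*40 + 9 = 129.
q_4 = 129 > 54, so the last convergent with denominator <= 54 is p_3/q_3 = 89/40.
The closest fraction with denominator <= 54 is either p_3/q_3 or the intermediate fraction (k*p_3 + p_2)/(k*q_3 + q_2) with the largest k >= 1 whose denominator stays <= 54; these approach x as k grows, and every other convergent or intermediate fraction in range is farther away.
Largest k: floor((54 - q_2)/q_3) = floor((54 - 9)/40) = 1.
That gives (1*89 + 20)/(1*40 + 9) = 109/49.
Compare the errors: |x - 89/40| = |287*40 - 89*129|/(129*40) = 1/5160, and |x - 109/49| = |287*49 - 109*129|/(129*49) = 2/6321.
Cross-multiplying, 1*6321 = 6321 < 10320 = 2*5160, so 1/5160 is smaller: the convergent 89/40 is closer to x than 109/49.

89/40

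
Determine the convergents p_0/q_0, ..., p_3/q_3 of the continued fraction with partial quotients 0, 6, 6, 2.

Using the convergent recurrence p_i = a_i*p_{i-1} + p_{i-2}, q_i = a_i*q_{i-1} + q_{i-2} with p_{-2}=0, p_{-1}=1, q_{-2}=1, q_{-1}=0:
  i=0: a_0=0, p_0 = 0*1 + 0 = 0, q_0 = 0*0 + 1 = 1.
  i=1: a_1=6, p_1 = 6*0 + 1 = 1, q_1 = 6*1 + 0 = 6.
  i=2: a_2=6, p_2 = 6*1 + 0 = 6, q_2 = 6*6 + 1 = 37.
  i=3: a_3=2, p_3 = 2*6 + 1 = 13, q_3 = 2*37 + 6 = 80.

0/1, 1/6, 6/37, 13/80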